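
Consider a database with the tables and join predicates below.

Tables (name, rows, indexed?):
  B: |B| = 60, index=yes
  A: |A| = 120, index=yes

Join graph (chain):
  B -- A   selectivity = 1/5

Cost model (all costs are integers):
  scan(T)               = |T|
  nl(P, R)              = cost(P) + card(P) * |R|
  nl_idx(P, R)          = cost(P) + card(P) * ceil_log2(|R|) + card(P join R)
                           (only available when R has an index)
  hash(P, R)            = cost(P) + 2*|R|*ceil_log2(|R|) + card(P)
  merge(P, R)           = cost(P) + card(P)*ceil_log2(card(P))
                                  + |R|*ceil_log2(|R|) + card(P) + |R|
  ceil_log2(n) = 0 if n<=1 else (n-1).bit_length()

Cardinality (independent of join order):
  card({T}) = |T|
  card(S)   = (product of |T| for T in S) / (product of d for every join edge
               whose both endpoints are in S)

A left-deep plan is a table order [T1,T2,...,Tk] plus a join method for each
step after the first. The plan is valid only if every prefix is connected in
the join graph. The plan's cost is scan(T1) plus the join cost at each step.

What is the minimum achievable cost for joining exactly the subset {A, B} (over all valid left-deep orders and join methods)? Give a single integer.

960

Selinger DP over subsets of {A,B}:
  {B}: scan cost=60, card=60
  {A}: scan cost=120, card=120
  {AB}: card=1440; try (B,hash)→960, (A,merge)→1440, (B,merge)→1500, (A,hash)→1800, (A,nl_idx)→1920, (B,nl_idx)→2280 …(+2); best=960 via (B,hash)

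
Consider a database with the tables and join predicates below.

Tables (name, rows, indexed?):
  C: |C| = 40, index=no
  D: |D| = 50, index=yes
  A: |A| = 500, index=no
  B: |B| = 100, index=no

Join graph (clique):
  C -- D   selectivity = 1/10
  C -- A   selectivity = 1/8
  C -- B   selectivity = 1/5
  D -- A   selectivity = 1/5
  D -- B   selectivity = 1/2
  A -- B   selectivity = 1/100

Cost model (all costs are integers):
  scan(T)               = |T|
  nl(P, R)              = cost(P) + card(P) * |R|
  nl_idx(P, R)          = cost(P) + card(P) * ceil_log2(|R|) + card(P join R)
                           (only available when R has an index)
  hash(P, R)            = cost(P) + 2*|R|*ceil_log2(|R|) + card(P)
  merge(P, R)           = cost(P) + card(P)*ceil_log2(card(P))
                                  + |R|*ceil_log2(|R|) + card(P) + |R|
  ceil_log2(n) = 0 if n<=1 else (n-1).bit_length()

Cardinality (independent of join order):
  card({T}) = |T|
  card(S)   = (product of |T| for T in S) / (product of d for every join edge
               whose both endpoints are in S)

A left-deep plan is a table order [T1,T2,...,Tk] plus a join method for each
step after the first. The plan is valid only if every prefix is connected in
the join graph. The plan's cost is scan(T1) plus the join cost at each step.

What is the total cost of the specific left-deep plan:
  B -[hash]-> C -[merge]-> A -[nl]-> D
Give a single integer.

39480

step 1: scan B: cost=100, card=100
step 2: join C via hash
    card(P join C) = 100*40/(5) = 800
    cost = 100 + 2*40*6 + 100 = 680
step 3: join A via merge
    card(P join A) = 800*500/(8*100) = 500
    cost = 680 + 800*10 + 500*9 + 800 + 500 = 14480
step 4: join D via nl
    card(P join D) = 500*50/(10*5*2) = 250
    cost = 14480 + 500*50 = 39480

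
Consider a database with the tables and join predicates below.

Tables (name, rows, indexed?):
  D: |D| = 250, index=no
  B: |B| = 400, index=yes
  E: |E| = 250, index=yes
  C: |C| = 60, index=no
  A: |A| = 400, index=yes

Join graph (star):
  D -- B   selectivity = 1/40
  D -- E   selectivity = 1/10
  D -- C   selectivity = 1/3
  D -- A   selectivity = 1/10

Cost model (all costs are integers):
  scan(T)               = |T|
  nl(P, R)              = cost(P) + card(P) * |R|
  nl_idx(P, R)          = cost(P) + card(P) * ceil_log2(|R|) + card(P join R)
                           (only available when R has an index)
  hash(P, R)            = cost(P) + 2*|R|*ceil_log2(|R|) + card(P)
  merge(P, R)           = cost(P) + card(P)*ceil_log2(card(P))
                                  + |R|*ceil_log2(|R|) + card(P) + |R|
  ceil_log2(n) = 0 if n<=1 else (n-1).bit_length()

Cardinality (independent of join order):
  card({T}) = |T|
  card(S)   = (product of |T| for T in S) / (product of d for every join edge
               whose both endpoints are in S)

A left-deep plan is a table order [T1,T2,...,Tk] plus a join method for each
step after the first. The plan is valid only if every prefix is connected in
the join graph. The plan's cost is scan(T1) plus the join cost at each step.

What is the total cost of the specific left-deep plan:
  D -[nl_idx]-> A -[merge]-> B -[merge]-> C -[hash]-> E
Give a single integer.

3970920

step 1: scan D: cost=250, card=250
step 2: join A via nl_idx
    card(P join A) = 250*400/(10) = 10000
    cost = 250 + 250*9 + 10000 = 12500
step 3: join B via merge
    card(P join B) = 10000*400/(40) = 100000
    cost = 12500 + 10000*14 + 400*9 + 10000 + 400 = 166500
step 4: join C via merge
    card(P join C) = 100000*60/(3) = 2000000
    cost = 166500 + 100000*17 + 60*6 + 100000 + 60 = 1966920
step 5: join E via hash
    card(P join E) = 2000000*250/(10) = 50000000
    cost = 1966920 + 2*250*8 + 2000000 = 3970920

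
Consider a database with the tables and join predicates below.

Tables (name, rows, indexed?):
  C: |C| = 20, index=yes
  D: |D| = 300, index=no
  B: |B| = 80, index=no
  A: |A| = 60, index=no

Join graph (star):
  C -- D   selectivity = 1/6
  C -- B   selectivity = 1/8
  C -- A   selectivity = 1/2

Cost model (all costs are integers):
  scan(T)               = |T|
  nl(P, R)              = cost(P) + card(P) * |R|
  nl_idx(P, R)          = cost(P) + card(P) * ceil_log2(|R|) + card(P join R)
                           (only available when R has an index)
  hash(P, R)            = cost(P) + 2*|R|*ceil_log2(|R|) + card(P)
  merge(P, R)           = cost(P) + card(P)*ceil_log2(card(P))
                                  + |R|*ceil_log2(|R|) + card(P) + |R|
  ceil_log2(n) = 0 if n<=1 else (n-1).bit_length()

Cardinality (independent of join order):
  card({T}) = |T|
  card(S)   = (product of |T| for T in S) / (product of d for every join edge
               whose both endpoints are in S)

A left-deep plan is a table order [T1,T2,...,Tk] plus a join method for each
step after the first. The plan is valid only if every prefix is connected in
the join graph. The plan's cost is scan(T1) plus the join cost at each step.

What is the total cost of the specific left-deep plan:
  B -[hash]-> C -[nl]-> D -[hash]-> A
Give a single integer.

step 1: scan B: cost=80, card=80
step 2: join C via hash
    card(P join C) = 80*20/(8) = 200
    cost = 80 + 2*20*5 + 80 = 360
step 3: join D via nl
    card(P join D) = 200*300/(6) = 10000
    cost = 360 + 200*300 = 60360
step 4: join A via hash
    card(P join A) = 10000*60/(2) = 300000
    cost = 60360 + 2*60*6 + 10000 = 71080

71080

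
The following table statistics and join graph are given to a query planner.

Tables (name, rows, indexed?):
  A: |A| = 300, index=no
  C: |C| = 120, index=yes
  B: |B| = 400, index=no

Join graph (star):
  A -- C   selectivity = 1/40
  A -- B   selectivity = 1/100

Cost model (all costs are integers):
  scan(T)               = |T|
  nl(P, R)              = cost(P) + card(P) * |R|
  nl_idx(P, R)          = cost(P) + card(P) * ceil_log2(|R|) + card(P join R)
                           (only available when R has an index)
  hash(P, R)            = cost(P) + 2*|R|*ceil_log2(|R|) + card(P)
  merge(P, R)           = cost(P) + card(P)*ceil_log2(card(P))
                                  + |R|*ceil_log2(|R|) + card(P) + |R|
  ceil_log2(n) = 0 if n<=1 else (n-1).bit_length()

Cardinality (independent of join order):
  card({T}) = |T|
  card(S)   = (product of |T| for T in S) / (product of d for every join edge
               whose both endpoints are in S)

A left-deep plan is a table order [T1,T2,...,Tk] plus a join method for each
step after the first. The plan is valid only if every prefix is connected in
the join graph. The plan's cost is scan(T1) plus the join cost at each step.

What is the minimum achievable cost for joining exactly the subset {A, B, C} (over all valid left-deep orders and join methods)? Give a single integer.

9080

Selinger DP over subsets of {A,B,C}:
  {A}: scan cost=300, card=300
  {C}: scan cost=120, card=120
  {B}: scan cost=400, card=400
  {AC}: card=900; try (C,hash)→2280, (C,nl_idx)→3300, (A,merge)→4080, (C,merge)→4260, (A,hash)→5640, (A,nl)→36120 …(+1); best=2280 via (C,hash)
  {AB}: card=1200; try (A,hash)→6200, (B,merge)→7300, (A,merge)→7400, (B,hash)→7800, (B,nl)→120300, (A,nl)→120400; best=6200 via (A,hash)
  {ABC}: card=3600; try (C,hash)→9080, (B,hash)→10380, (B,merge)→16180, (C,nl_idx)→18200, (C,merge)→21560, (C,nl)→150200 …(+1); best=9080 via (C,hash)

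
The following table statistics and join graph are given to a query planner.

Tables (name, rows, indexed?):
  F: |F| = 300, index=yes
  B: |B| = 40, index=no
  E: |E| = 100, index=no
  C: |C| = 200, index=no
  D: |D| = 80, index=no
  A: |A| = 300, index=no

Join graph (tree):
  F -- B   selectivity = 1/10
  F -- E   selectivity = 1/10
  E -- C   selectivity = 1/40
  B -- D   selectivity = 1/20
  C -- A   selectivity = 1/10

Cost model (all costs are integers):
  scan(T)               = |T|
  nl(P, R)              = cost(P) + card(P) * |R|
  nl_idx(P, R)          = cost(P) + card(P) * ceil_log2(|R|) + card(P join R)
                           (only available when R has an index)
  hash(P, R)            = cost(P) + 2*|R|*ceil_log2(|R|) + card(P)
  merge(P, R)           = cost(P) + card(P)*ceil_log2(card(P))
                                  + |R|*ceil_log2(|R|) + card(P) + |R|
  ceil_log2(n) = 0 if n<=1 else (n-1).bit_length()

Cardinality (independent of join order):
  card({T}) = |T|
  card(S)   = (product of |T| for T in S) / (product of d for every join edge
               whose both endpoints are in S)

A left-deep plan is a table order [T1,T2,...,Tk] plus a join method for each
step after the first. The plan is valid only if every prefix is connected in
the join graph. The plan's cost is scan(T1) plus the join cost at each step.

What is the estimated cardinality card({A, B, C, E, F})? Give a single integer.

1800000

Tables in S: A(300), B(40), C(200), E(100), F(300)
Edges inside S: F-B(d=10), F-E(d=10), E-C(d=40), C-A(d=10)
numerator = 300 * 40 * 200 * 100 * 300 = 72000000000
denominator = 10 * 10 * 40 * 10 = 40000
card(S) = 72000000000 / 40000 = 1800000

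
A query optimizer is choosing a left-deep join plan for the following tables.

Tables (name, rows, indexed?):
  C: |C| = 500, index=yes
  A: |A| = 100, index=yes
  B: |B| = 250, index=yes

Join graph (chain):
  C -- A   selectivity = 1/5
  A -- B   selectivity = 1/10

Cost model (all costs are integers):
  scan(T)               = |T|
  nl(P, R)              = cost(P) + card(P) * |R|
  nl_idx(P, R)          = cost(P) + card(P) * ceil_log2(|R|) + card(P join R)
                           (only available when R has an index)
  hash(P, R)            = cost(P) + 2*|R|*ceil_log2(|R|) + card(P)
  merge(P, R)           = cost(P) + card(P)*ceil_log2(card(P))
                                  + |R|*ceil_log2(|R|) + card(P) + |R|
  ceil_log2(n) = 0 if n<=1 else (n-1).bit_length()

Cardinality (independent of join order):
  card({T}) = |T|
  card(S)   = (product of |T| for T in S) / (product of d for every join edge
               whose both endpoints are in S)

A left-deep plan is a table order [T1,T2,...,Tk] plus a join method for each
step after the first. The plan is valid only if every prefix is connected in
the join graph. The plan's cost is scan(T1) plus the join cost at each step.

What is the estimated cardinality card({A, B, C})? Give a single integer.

Tables in S: A(100), B(250), C(500)
Edges inside S: C-A(d=5), A-B(d=10)
numerator = 100 * 250 * 500 = 12500000
denominator = 5 * 10 = 50
card(S) = 12500000 / 50 = 250000

250000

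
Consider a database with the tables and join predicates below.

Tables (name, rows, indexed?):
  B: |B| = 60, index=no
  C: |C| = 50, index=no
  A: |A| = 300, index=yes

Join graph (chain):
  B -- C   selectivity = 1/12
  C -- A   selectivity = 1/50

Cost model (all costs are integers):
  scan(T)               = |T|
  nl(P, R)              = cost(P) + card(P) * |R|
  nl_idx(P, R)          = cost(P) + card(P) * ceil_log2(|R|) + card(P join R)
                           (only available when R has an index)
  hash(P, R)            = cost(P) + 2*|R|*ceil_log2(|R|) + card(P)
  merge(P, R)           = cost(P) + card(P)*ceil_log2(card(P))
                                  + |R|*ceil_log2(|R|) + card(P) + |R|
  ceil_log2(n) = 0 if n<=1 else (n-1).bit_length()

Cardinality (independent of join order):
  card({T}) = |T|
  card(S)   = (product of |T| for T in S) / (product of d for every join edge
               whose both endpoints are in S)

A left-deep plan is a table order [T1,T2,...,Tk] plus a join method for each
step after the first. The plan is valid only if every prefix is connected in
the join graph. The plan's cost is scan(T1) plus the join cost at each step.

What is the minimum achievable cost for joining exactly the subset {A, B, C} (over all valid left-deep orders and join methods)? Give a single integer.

Selinger DP over subsets of {A,B,C}:
  {B}: scan cost=60, card=60
  {C}: scan cost=50, card=50
  {A}: scan cost=300, card=300
  {BC}: card=250; try (C,hash)→720, (B,hash)→820, (B,merge)→820, (C,merge)→830, (B,nl)→3050, (C,nl)→3060; best=720 via (C,hash)
  {AC}: card=300; try (A,nl_idx)→800, (C,hash)→1200, (A,merge)→3400, (C,merge)→3650, (A,hash)→5500, (A,nl)→15050 …(+1); best=800 via (A,nl_idx)
  {ABC}: card=1500; try (B,hash)→1820, (B,merge)→4220, (A,nl_idx)→4470, (A,merge)→5970, (A,hash)→6370, (B,nl)→18800 …(+1); best=1820 via (B,hash)

1820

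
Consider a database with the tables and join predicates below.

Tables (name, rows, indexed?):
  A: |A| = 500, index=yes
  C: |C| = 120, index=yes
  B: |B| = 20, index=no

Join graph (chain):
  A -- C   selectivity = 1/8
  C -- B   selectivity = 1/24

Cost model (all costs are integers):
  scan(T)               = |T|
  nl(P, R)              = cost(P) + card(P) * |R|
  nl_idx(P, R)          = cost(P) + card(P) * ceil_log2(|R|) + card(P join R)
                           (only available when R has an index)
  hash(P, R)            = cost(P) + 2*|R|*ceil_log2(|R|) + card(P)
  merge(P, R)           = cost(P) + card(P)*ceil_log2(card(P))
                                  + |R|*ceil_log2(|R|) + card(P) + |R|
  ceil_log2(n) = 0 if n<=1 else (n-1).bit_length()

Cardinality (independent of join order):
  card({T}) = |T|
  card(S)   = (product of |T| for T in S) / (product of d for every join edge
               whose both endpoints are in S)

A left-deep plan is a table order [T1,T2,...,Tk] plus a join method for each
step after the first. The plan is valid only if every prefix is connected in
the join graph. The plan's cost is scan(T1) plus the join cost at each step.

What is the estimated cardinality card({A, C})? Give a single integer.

Tables in S: A(500), C(120)
Edges inside S: A-C(d=8)
numerator = 500 * 120 = 60000
denominator = 8 = 8
card(S) = 60000 / 8 = 7500

7500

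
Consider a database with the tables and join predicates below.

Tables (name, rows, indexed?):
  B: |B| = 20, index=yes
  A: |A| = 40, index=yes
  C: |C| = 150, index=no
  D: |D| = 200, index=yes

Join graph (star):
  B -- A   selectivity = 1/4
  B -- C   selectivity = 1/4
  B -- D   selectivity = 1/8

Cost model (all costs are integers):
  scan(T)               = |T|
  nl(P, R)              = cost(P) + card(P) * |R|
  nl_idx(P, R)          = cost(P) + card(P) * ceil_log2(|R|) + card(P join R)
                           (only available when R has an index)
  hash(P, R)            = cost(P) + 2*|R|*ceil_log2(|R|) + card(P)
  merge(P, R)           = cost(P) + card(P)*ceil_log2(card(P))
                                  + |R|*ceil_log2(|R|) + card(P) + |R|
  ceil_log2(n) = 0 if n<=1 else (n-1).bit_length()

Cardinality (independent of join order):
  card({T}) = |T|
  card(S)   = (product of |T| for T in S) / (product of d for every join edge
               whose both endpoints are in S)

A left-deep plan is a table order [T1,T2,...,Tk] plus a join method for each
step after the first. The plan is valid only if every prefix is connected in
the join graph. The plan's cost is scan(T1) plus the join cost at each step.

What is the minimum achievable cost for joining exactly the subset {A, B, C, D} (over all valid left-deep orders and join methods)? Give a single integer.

8980

Selinger DP over subsets of {A,B,C,D}:
  {B}: scan cost=20, card=20
  {A}: scan cost=40, card=40
  {C}: scan cost=150, card=150
  {D}: scan cost=200, card=200
  {AB}: card=200; try (B,hash)→280, (A,nl_idx)→340, (A,merge)→420, (B,merge)→440, (B,nl_idx)→440, (A,hash)→520 …(+2); best=280 via (B,hash)
  {BC}: card=750; try (B,hash)→500, (C,merge)→1490, (B,merge)→1620, (B,nl_idx)→1650, (C,hash)→2440, (C,nl)→3020 …(+1); best=500 via (B,hash)
  {BD}: card=500; try (B,hash)→600, (D,nl_idx)→680, (B,nl_idx)→1700, (D,merge)→1940, (B,merge)→2120, (D,hash)→3240 …(+2); best=600 via (B,hash)
  {ABC}: card=7500; try (A,hash)→1730, (C,hash)→2880, (C,merge)→3430, (A,merge)→9030, (A,nl_idx)→12500, (C,nl)→30280 …(+1); best=1730 via (A,hash)
  {ABD}: card=5000; try (A,hash)→1580, (D,hash)→3680, (D,merge)→3880, (A,merge)→5880, (D,nl_idx)→6880, (A,nl_idx)→8600 …(+2); best=1580 via (A,hash)
  {BCD}: card=18750; try (C,hash)→3500, (D,hash)→4450, (C,merge)→6950, (D,merge)→10550, (D,nl_idx)→25250, (C,nl)→75600 …(+1); best=3500 via (C,hash)
  {ABCD}: card=187500; try (C,hash)→8980, (D,hash)→12430, (A,hash)→22730, (C,merge)→72930, (D,merge)→108530, (D,nl_idx)→249230 …(+5); best=8980 via (C,hash)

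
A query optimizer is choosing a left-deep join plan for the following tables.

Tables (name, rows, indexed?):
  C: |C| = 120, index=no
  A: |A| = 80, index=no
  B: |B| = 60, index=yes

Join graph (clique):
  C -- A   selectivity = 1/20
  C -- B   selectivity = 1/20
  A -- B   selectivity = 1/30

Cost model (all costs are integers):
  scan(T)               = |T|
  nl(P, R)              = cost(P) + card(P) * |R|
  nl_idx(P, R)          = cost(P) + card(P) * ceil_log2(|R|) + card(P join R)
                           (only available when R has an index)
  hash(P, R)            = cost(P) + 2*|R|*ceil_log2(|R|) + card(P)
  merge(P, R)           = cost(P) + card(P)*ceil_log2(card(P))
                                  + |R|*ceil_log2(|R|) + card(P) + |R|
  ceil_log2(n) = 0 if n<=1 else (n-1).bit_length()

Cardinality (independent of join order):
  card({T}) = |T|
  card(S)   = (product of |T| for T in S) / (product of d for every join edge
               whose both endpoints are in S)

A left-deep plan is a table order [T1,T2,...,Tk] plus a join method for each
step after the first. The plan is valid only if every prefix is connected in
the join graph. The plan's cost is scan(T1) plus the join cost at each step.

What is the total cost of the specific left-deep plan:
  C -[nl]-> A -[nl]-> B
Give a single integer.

38520

step 1: scan C: cost=120, card=120
step 2: join A via nl
    card(P join A) = 120*80/(20) = 480
    cost = 120 + 120*80 = 9720
step 3: join B via nl
    card(P join B) = 480*60/(20*30) = 48
    cost = 9720 + 480*60 = 38520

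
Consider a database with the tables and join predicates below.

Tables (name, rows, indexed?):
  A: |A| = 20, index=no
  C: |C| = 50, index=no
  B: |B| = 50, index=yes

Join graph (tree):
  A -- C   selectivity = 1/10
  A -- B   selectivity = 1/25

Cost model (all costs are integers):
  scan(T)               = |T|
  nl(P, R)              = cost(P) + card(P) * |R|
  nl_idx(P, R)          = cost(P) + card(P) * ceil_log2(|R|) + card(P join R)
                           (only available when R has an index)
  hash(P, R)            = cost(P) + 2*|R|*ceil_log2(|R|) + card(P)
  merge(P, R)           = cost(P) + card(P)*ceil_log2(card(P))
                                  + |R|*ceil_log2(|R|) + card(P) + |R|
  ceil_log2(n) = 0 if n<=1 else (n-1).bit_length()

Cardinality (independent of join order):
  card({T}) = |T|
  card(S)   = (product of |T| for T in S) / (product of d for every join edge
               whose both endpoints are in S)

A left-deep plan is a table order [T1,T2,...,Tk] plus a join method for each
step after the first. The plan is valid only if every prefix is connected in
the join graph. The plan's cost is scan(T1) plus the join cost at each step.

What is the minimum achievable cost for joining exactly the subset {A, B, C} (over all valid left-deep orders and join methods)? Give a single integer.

810

Selinger DP over subsets of {A,B,C}:
  {A}: scan cost=20, card=20
  {C}: scan cost=50, card=50
  {B}: scan cost=50, card=50
  {AC}: card=100; try (A,hash)→300, (C,merge)→490, (A,merge)→520, (C,hash)→640, (C,nl)→1020, (A,nl)→1050; best=300 via (A,hash)
  {AB}: card=40; try (B,nl_idx)→180, (A,hash)→300, (B,merge)→490, (A,merge)→520, (B,hash)→640, (B,nl)→1020 …(+1); best=180 via (B,nl_idx)
  {ABC}: card=200; try (C,merge)→810, (C,hash)→820, (B,hash)→1000, (B,nl_idx)→1100, (B,merge)→1450, (C,nl)→2180 …(+1); best=810 via (C,merge)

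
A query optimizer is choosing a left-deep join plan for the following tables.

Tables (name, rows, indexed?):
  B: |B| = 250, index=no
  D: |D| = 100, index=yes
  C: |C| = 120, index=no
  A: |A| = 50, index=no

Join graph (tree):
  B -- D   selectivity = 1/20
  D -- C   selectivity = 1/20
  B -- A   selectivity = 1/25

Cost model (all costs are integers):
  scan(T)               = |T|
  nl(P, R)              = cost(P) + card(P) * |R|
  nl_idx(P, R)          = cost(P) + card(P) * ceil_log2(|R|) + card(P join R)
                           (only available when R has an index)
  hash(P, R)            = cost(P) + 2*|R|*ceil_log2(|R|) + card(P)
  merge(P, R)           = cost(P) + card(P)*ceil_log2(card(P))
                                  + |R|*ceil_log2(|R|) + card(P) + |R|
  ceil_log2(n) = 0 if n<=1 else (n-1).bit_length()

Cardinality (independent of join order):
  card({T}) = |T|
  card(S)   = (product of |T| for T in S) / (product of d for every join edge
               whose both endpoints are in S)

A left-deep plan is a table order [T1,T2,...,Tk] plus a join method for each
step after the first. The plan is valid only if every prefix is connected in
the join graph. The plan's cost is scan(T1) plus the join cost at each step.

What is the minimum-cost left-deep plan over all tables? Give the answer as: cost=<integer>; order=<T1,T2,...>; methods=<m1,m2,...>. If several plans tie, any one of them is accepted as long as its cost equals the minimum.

cost=7180; order=B,A,D,C; methods=hash,hash,hash

Selinger DP (subsets sized 1..n):
  {B}: scan cost=250, card=250
  {D}: scan cost=100, card=100
  {C}: scan cost=120, card=120
  {A}: scan cost=50, card=50
  {BD}: card=1250; try (D,hash)→1900, (B,merge)→3150, (D,nl_idx)→3250, (D,merge)→3300, (B,hash)→4200, (B,nl)→25100 …(+1); best=1900 via (D,hash)
  {AB}: card=500; try (A,hash)→1100, (B,merge)→2650, (A,merge)→2850, (B,hash)→4100, (B,nl)→12550, (A,nl)→12750; best=1100 via (A,hash)
  {CD}: card=600; try (D,nl_idx)→1560, (D,hash)→1640, (C,merge)→1860, (D,merge)→1880, (C,hash)→1880, (C,nl)→12100 …(+1); best=1560 via (D,nl_idx)
  {BCD}: card=7500; try (C,hash)→4830, (B,hash)→6160, (B,merge)→10410, (C,merge)→17860, (B,nl)→151560, (C,nl)→151900; best=4830 via (C,hash)
  {ABD}: card=2500; try (D,hash)→3000, (A,hash)→3750, (D,merge)→6900, (D,nl_idx)→7100, (A,merge)→17250, (D,nl)→51100 …(+1); best=3000 via (D,hash)
  {ABCD}: card=15000; try (C,hash)→7180, (A,hash)→12930, (C,merge)→36460, (A,merge)→110180, (C,nl)→303000, (A,nl)→379830; best=7180 via (C,hash)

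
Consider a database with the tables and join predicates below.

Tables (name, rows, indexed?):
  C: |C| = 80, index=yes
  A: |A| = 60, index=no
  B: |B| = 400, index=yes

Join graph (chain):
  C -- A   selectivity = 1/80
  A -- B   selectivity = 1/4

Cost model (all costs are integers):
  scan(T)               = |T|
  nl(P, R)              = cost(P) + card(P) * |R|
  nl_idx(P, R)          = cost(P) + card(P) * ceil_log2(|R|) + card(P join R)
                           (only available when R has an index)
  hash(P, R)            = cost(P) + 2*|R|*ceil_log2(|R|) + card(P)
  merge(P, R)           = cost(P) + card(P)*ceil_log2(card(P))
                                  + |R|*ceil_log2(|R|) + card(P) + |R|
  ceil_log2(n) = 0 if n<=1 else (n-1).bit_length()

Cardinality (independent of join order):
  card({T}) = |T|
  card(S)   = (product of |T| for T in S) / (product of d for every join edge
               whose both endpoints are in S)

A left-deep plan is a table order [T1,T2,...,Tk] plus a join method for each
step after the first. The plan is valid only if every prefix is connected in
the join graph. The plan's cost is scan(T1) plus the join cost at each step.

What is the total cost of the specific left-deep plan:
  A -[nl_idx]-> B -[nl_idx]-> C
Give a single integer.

step 1: scan A: cost=60, card=60
step 2: join B via nl_idx
    card(P join B) = 60*400/(4) = 6000
    cost = 60 + 60*9 + 6000 = 6600
step 3: join C via nl_idx
    card(P join C) = 6000*80/(80) = 6000
    cost = 6600 + 6000*7 + 6000 = 54600

54600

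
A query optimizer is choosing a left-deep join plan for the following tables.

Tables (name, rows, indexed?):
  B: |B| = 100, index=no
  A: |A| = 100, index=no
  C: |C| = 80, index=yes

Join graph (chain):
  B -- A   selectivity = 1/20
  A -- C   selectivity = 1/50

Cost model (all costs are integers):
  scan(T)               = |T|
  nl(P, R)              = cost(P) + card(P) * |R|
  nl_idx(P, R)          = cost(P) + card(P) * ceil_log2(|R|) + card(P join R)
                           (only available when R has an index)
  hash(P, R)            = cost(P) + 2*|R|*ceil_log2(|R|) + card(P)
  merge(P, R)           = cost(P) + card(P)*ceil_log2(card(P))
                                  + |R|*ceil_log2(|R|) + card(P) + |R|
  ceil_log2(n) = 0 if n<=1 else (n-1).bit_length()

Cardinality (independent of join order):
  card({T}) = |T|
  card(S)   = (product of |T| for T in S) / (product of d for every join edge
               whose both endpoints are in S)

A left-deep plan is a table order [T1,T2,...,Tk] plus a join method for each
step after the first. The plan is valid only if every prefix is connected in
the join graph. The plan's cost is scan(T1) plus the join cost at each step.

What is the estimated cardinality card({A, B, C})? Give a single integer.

Tables in S: A(100), B(100), C(80)
Edges inside S: B-A(d=20), A-C(d=50)
numerator = 100 * 100 * 80 = 800000
denominator = 20 * 50 = 1000
card(S) = 800000 / 1000 = 800

800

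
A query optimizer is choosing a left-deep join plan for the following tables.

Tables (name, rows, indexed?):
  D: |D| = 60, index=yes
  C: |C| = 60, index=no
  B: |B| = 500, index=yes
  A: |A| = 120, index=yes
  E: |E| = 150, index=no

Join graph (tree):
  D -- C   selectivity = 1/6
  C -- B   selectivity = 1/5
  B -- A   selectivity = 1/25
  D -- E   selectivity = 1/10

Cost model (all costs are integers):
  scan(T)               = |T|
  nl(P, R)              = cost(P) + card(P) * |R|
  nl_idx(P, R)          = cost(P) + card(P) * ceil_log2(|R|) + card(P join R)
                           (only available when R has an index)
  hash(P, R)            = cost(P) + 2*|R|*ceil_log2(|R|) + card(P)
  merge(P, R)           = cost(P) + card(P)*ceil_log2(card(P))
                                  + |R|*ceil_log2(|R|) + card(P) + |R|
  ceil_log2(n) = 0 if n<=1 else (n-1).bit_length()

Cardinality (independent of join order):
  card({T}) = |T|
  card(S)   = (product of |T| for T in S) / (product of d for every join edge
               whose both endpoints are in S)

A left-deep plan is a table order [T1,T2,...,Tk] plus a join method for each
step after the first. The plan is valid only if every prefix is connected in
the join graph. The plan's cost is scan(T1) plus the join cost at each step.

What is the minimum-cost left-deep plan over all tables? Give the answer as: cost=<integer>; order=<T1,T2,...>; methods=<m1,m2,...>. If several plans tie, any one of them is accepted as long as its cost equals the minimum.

cost=325720; order=B,A,C,D,E; methods=hash,hash,hash,hash

Selinger DP (subsets sized 1..n):
  {D}: scan cost=60, card=60
  {C}: scan cost=60, card=60
  {B}: scan cost=500, card=500
  {A}: scan cost=120, card=120
  {E}: scan cost=150, card=150
  {CD}: card=600; try (D,hash)→840, (C,hash)→840, (D,merge)→900, (C,merge)→900, (D,nl_idx)→1020, (D,nl)→3660 …(+1); best=840 via (D,hash)
  {DE}: card=900; try (D,hash)→1020, (E,merge)→1830, (D,merge)→1920, (D,nl_idx)→1950, (E,hash)→2520, (E,nl)→9060 …(+1); best=1020 via (D,hash)
  {BC}: card=6000; try (C,hash)→1720, (B,merge)→5480, (C,merge)→5920, (B,nl_idx)→6600, (B,hash)→9120, (B,nl)→30060 …(+1); best=1720 via (C,hash)
  {AB}: card=2400; try (A,hash)→2680, (B,nl_idx)→3600, (B,merge)→6080, (A,nl_idx)→6400, (A,merge)→6460, (B,hash)→9240 …(+2); best=2680 via (A,hash)
  {BCD}: card=60000; try (D,hash)→8440, (B,hash)→10440, (B,merge)→12440, (B,nl_idx)→66240, (D,merge)→86140, (D,nl_idx)→97720 …(+2); best=8440 via (D,hash)
  {CDE}: card=9000; try (C,hash)→2640, (E,hash)→3840, (E,merge)→8790, (C,merge)→11340, (C,nl)→55020, (E,nl)→90840; best=2640 via (C,hash)
  {ABC}: card=28800; try (C,hash)→5800, (A,hash)→9400, (C,merge)→34300, (A,nl_idx)→72520, (A,merge)→86680, (C,nl)→146680 …(+1); best=5800 via (C,hash)
  {ABCD}: card=288000; try (D,hash)→35320, (A,hash)→70120, (D,nl_idx)→466600, (D,merge)→467020, (A,nl_idx)→716440, (A,merge)→1029400 …(+2); best=35320 via (D,hash)
  {BCDE}: card=900000; try (B,hash)→20640, (E,hash)→70840, (B,merge)→142640, (B,nl_idx)→983640, (E,merge)→1029790, (B,nl)→4502640 …(+1); best=20640 via (B,hash)
  {ABCDE}: card=4320000; try (E,hash)→325720, (A,hash)→922320, (E,merge)→5796670, (A,nl_idx)→10640640, (A,merge)→18921600, (E,nl)→43235320 …(+1); best=325720 via (E,hash)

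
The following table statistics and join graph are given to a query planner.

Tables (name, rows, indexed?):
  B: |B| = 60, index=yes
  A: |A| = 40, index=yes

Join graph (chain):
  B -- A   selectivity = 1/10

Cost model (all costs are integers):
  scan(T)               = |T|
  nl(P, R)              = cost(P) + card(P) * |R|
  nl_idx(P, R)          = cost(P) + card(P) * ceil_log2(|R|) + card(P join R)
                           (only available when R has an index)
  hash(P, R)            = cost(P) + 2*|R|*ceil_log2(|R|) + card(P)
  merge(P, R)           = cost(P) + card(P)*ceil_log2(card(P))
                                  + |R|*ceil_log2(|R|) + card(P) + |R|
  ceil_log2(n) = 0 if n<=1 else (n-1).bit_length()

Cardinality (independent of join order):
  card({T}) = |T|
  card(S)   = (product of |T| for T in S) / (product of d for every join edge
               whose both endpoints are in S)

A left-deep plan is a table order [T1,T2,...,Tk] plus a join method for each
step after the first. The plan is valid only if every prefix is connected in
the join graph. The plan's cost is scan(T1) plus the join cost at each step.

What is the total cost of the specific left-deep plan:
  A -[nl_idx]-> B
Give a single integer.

520

step 1: scan A: cost=40, card=40
step 2: join B via nl_idx
    card(P join B) = 40*60/(10) = 240
    cost = 40 + 40*6 + 240 = 520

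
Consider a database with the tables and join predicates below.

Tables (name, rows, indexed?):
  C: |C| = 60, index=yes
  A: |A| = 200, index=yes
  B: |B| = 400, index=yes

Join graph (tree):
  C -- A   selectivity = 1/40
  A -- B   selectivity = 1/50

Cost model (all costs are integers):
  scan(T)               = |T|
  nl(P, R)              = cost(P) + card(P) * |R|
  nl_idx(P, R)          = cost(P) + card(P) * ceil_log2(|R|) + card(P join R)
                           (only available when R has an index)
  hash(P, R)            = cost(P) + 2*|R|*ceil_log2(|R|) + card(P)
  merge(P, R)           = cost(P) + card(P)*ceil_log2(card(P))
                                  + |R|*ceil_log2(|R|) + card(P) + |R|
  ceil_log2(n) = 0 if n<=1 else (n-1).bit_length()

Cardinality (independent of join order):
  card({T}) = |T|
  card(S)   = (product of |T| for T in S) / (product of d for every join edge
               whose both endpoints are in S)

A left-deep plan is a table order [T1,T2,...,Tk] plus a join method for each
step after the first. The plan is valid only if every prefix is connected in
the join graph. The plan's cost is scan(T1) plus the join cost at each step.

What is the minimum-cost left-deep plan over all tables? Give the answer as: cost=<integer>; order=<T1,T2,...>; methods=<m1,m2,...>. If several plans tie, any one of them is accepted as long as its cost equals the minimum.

Selinger DP (subsets sized 1..n):
  {C}: scan cost=60, card=60
  {A}: scan cost=200, card=200
  {B}: scan cost=400, card=400
  {AC}: card=300; try (A,nl_idx)→840, (C,hash)→1120, (C,nl_idx)→1700, (A,merge)→2280, (C,merge)→2420, (A,hash)→3320 …(+2); best=840 via (A,nl_idx)
  {AB}: card=1600; try (B,nl_idx)→3600, (A,hash)→4000, (A,nl_idx)→5200, (B,merge)→6000, (A,merge)→6200, (B,hash)→7600 …(+2); best=3600 via (B,nl_idx)
  {ABC}: card=2400; try (C,hash)→5920, (B,nl_idx)→5940, (B,merge)→7840, (B,hash)→8340, (C,nl_idx)→15600, (C,merge)→23220 …(+2); best=5920 via (C,hash)

cost=5920; order=A,B,C; methods=nl_idx,hash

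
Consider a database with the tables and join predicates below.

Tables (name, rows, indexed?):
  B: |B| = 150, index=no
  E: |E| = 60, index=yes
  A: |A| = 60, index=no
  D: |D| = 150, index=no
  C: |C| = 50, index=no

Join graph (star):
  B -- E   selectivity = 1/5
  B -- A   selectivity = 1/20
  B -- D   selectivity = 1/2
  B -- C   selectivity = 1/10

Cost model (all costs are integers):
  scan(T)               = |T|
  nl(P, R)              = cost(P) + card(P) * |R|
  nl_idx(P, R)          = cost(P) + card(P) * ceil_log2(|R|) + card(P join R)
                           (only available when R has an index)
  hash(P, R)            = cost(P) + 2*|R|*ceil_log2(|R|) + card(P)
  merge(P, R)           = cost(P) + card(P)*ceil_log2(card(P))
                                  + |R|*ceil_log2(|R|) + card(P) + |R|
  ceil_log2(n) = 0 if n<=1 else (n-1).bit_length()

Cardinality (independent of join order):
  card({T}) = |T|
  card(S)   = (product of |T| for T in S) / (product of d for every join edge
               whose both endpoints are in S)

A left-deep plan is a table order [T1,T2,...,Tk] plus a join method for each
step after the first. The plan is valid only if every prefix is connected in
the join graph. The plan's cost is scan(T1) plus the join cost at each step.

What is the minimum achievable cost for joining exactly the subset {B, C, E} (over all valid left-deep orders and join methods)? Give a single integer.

Selinger DP over subsets of {B,C,E}:
  {B}: scan cost=150, card=150
  {E}: scan cost=60, card=60
  {C}: scan cost=50, card=50
  {BE}: card=1800; try (E,hash)→1020, (B,merge)→1830, (E,merge)→1920, (B,hash)→2520, (E,nl_idx)→2850, (B,nl)→9060 …(+1); best=1020 via (E,hash)
  {BC}: card=750; try (C,hash)→900, (B,merge)→1750, (C,merge)→1850, (B,hash)→2500, (B,nl)→7550, (C,nl)→7650; best=900 via (C,hash)
  {BCE}: card=9000; try (E,hash)→2370, (C,hash)→3420, (E,merge)→9570, (E,nl_idx)→14400, (C,merge)→22970, (E,nl)→45900 …(+1); best=2370 via (E,hash)

2370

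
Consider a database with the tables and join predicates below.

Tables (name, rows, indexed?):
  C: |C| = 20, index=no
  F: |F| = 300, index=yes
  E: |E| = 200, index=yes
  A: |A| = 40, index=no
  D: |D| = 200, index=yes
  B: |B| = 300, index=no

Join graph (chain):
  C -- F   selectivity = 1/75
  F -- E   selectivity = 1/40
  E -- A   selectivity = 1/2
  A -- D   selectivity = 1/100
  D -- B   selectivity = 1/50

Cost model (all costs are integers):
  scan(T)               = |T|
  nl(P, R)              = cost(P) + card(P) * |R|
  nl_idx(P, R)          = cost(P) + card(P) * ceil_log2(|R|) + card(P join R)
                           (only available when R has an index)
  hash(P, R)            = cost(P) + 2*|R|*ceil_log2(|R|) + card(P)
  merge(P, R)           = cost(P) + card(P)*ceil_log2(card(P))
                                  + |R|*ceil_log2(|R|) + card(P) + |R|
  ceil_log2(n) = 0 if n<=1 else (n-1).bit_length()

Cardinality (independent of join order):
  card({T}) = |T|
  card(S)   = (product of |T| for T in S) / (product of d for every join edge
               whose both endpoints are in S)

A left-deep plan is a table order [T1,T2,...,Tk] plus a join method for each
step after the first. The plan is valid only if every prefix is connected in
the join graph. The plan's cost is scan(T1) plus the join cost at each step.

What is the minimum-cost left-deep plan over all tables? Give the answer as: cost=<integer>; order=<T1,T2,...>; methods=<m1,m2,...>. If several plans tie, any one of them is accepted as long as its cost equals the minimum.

cost=34800; order=C,F,E,A,D,B; methods=nl_idx,nl_idx,hash,hash,hash

Selinger DP (subsets sized 1..n):
  {C}: scan cost=20, card=20
  {F}: scan cost=300, card=300
  {E}: scan cost=200, card=200
  {A}: scan cost=40, card=40
  {D}: scan cost=200, card=200
  {B}: scan cost=300, card=300
  {CF}: card=80; try (F,nl_idx)→280, (C,hash)→800, (F,merge)→3140, (C,merge)→3420, (F,hash)→5440, (F,nl)→6020 …(+1); best=280 via (F,nl_idx)
  {EF}: card=1500; try (F,nl_idx)→3500, (E,hash)→3800, (E,nl_idx)→4200, (F,merge)→5000, (E,merge)→5100, (F,hash)→5800 …(+2); best=3500 via (F,nl_idx)
  {AE}: card=4000; try (A,hash)→880, (E,merge)→2120, (A,merge)→2280, (E,hash)→3280, (E,nl_idx)→4360, (E,nl)→8040 …(+1); best=880 via (A,hash)
  {AD}: card=80; try (D,nl_idx)→440, (A,hash)→880, (D,merge)→2120, (A,merge)→2280, (D,hash)→3280, (D,nl)→8040 …(+1); best=440 via (D,nl_idx)
  {BD}: card=1200; try (D,hash)→3800, (D,nl_idx)→3900, (B,merge)→5000, (D,merge)→5100, (B,hash)→5800, (B,nl)→60200 …(+1); best=3800 via (D,hash)
  {CEF}: card=400; try (E,nl_idx)→1320, (E,merge)→2720, (E,hash)→3560, (C,hash)→5200, (E,nl)→16280, (C,merge)→21620 …(+1); best=1320 via (E,nl_idx)
  {AEF}: card=30000; try (A,hash)→5480, (F,hash)→10280, (A,merge)→21780, (F,merge)→55880, (A,nl)→63500, (F,nl_idx)→66880 …(+1); best=5480 via (A,hash)
  {ADE}: card=8000; try (E,merge)→2880, (E,hash)→3720, (D,hash)→8080, (E,nl_idx)→9080, (E,nl)→16440, (D,nl_idx)→40880 …(+2); best=2880 via (E,merge)
  {ABD}: card=480; try (B,merge)→4080, (A,hash)→5480, (B,hash)→5920, (A,merge)→18480, (B,nl)→24440, (A,nl)→51800; best=4080 via (B,merge)
  {ACEF}: card=8000; try (A,hash)→2200, (A,merge)→5600, (A,nl)→17320, (C,hash)→35680, (C,merge)→485600, (C,nl)→605480; best=2200 via (A,hash)
  {ADEF}: card=60000; try (F,hash)→16280, (D,hash)→38680, (F,merge)→117880, (F,nl_idx)→134880, (D,nl_idx)→305480, (D,merge)→487280 …(+2); best=16280 via (F,hash)
  {ABDE}: card=48000; try (E,hash)→7760, (E,merge)→10680, (B,hash)→16280, (E,nl_idx)→55920, (E,nl)→100080, (B,merge)→117880 …(+1); best=7760 via (E,hash)
  {ACDEF}: card=16000; try (D,hash)→13400, (C,hash)→76480, (D,nl_idx)→82200, (D,merge)→116000, (C,merge)→1036400, (C,nl)→1216280 …(+1); best=13400 via (D,hash)
  {ABDEF}: card=360000; try (F,hash)→61160, (B,hash)→81680, (F,nl_idx)→799760, (F,merge)→826760, (B,merge)→1039280, (F,nl)→14407760 …(+1); best=61160 via (F,hash)
  {ABCDEF}: card=96000; try (B,hash)→34800, (B,merge)→256400, (C,hash)→421360, (B,nl)→4813400, (C,nl)→7261160, (C,merge)→7261280; best=34800 via (B,hash)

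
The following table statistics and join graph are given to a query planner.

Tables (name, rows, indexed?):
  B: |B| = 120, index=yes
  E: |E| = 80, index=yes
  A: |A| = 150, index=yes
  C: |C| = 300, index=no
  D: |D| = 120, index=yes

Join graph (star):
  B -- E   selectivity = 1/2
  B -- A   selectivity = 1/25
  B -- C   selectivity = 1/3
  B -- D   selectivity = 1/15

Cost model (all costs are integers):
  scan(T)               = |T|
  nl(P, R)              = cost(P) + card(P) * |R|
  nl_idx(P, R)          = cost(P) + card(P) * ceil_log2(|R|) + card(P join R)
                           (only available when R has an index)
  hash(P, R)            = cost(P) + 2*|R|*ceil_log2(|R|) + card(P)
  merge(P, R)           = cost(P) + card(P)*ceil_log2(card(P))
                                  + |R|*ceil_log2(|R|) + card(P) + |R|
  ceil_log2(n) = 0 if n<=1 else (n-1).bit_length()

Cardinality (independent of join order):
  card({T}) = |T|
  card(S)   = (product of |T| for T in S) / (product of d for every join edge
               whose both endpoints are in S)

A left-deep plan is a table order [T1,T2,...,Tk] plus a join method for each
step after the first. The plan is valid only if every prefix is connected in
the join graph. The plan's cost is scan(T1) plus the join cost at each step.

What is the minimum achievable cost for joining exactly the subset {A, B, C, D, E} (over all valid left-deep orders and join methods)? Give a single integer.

Selinger DP over subsets of {A,B,C,D,E}:
  {B}: scan cost=120, card=120
  {E}: scan cost=80, card=80
  {A}: scan cost=150, card=150
  {C}: scan cost=300, card=300
  {D}: scan cost=120, card=120
  {BE}: card=4800; try (E,hash)→1360, (B,merge)→1680, (E,merge)→1720, (B,hash)→1840, (B,nl_idx)→5440, (E,nl_idx)→5760 …(+2); best=1360 via (E,hash)
  {AB}: card=720; try (A,nl_idx)→1800, (B,nl_idx)→1920, (B,hash)→1980, (A,merge)→2430, (B,merge)→2460, (A,hash)→2640 …(+2); best=1800 via (A,nl_idx)
  {BC}: card=12000; try (B,hash)→2280, (C,merge)→4080, (B,merge)→4260, (C,hash)→5640, (B,nl_idx)→14400, (C,nl)→36120 …(+1); best=2280 via (B,hash)
  {BD}: card=960; try (D,hash)→1920, (D,nl_idx)→1920, (B,hash)→1920, (B,nl_idx)→1920, (D,merge)→2040, (B,merge)→2040 …(+2); best=1920 via (D,hash)
  {ABE}: card=28800; try (E,hash)→3640, (A,hash)→8560, (E,merge)→10360, (E,nl_idx)→35640, (E,nl)→59400, (A,nl_idx)→68560 …(+2); best=3640 via (E,hash)
  {BCE}: card=480000; try (C,hash)→11560, (E,hash)→15400, (C,merge)→71560, (E,merge)→182920, (E,nl_idx)→566280, (E,nl)→962280 …(+1); best=11560 via (C,hash)
  {BDE}: card=38400; try (E,hash)→4000, (D,hash)→7840, (E,merge)→13120, (E,nl_idx)→47040, (D,merge)→69520, (D,nl_idx)→73360 …(+2); best=4000 via (E,hash)
  {ABC}: card=72000; try (C,hash)→7920, (C,merge)→12720, (A,hash)→16680, (A,nl_idx)→170280, (A,merge)→183630, (C,nl)→217800 …(+1); best=7920 via (C,hash)
  {ABD}: card=5760; try (D,hash)→4200, (A,hash)→5280, (D,merge)→10680, (D,nl_idx)→12600, (A,merge)→13830, (A,nl_idx)→15360 …(+2); best=4200 via (D,hash)
  {BCD}: card=96000; try (C,hash)→8280, (C,merge)→15480, (D,hash)→15960, (D,nl_idx)→182280, (D,merge)→183240, (C,nl)→289920 …(+1); best=8280 via (C,hash)
  {ABCE}: card=2880000; try (C,hash)→37840, (E,hash)→81040, (C,merge)→467440, (A,hash)→493960, (E,merge)→1304560, (E,nl_idx)→3391920 …(+5); best=37840 via (C,hash)
  {ABDE}: card=230400; try (E,hash)→11080, (D,hash)→34120, (A,hash)→44800, (E,merge)→85480, (E,nl_idx)→274920, (D,nl_idx)→435640 …(+6); best=11080 via (E,hash)
  {BCDE}: card=3840000; try (C,hash)→47800, (E,hash)→105400, (D,hash)→493240, (C,merge)→659800, (E,merge)→1736920, (E,nl_idx)→4520280 …(+5); best=47800 via (C,hash)
  {ABCD}: card=576000; try (C,hash)→15360, (D,hash)→81600, (C,merge)→87840, (A,hash)→106680, (D,nl_idx)→1087920, (D,merge)→1304880 …(+5); best=15360 via (C,hash)
  {ABCDE}: card=23040000; try (C,hash)→246880, (E,hash)→592480, (D,hash)→2919520, (A,hash)→3890200, (C,merge)→4391680, (E,merge)→12112000 …(+9); best=246880 via (C,hash)

246880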